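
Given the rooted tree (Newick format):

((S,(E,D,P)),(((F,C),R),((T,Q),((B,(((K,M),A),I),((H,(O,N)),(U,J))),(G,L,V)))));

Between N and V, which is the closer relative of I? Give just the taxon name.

N

The MRCA of I and N subtends (B,(((K,M),A),I),((H,(O,N)),(U,J))) (10 taxa).
The MRCA of I and V subtends ((B,(((K,M),A),I),((H,(O,N)),(U,J))),(G,L,V)) (13 taxa).
The first is nested inside the second, so I shares a more recent common ancestor with N.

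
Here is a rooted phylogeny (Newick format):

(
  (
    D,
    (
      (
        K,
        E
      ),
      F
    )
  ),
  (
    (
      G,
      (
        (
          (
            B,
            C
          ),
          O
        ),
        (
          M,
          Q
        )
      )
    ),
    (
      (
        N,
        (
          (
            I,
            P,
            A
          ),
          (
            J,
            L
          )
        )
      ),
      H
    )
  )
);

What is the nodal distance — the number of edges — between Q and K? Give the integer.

The MRCA of Q and K is the root of the tree.
From Q up to that node: 5 branches. From K up to the same node: 4 branches. Total: 5 + 4 = 9.

9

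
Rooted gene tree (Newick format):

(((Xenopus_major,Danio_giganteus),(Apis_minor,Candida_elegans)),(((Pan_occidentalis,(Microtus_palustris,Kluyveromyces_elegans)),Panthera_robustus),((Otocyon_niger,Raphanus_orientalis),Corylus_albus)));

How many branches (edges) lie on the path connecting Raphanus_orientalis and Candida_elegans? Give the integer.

The MRCA of Raphanus_orientalis and Candida_elegans is the root of the tree.
From Raphanus_orientalis up to that node: 4 branches. From Candida_elegans up to the same node: 3 branches. Total: 4 + 3 = 7.

7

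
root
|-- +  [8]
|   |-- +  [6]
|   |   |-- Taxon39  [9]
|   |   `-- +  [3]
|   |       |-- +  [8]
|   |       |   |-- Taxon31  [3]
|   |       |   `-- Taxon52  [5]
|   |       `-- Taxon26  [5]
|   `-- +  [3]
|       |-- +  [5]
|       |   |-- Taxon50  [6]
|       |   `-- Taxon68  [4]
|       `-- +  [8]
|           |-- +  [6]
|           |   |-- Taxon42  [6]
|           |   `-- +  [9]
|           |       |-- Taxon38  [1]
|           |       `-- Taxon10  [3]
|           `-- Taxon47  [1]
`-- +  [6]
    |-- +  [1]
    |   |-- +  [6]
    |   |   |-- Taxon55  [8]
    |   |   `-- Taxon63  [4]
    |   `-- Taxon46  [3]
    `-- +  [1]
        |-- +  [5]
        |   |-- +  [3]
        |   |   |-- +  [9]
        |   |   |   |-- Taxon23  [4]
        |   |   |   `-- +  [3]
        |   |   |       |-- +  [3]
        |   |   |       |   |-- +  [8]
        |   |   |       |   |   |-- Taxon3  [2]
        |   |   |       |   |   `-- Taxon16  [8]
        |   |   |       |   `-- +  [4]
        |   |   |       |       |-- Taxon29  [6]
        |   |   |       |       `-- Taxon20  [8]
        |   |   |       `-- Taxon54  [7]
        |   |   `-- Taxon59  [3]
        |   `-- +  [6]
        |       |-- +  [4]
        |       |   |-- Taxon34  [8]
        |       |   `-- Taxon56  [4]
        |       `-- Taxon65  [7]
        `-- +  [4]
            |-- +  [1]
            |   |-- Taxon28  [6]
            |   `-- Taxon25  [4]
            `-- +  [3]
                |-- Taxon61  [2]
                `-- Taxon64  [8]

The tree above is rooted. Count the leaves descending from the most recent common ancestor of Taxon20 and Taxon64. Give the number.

14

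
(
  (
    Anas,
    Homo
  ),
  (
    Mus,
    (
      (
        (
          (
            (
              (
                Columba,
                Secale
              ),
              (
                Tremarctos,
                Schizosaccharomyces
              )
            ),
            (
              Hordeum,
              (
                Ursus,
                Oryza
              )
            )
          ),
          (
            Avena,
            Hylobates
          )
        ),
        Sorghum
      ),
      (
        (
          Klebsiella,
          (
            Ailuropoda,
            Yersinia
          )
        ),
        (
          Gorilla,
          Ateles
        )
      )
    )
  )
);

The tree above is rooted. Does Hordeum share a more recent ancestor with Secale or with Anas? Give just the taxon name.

Secale

The MRCA of Hordeum and Secale subtends (((Columba,Secale),(Tremarctos,Schizosaccharomyces)),(Hordeum,(Ursus,Oryza))) (7 taxa).
The MRCA of Hordeum and Anas is the root, subtending the entire tree (18 taxa).
The first is nested inside the second, so Hordeum shares a more recent common ancestor with Secale.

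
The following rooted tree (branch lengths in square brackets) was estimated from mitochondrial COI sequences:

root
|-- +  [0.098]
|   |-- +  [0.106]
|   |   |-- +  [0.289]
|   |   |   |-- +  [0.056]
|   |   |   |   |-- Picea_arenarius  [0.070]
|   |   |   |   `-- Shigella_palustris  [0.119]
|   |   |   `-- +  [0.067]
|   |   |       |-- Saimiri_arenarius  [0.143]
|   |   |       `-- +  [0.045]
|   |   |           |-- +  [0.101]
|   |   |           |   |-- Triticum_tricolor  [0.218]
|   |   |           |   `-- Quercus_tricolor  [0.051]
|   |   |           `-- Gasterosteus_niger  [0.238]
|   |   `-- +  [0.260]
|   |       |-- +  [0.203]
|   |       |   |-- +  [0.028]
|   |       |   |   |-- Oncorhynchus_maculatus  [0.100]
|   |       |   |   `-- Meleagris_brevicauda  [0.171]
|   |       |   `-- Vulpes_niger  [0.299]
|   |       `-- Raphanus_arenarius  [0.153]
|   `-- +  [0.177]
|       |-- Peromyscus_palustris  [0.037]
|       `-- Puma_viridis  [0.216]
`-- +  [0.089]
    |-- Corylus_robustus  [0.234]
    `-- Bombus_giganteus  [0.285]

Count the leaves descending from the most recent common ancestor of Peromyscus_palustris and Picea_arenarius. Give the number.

12

The MRCA of Peromyscus_palustris and Picea_arenarius is the node subtending ((((Picea_arenarius,Shigella_palustris),(Saimiri_arenarius,((Triticum_tricolor,Quercus_tricolor),Gasterosteus_niger))),(((Oncorhynchus_maculatus,Meleagris_brevicauda),Vulpes_niger),Raphanus_arenarius)),(Peromyscus_palustris,Puma_viridis)).
That clade contains 12 terminal taxa: Gasterosteus_niger, Meleagris_brevicauda, Oncorhynchus_maculatus, Peromyscus_palustris, Picea_arenarius, Puma_viridis, Quercus_tricolor, Raphanus_arenarius, Saimiri_arenarius, Shigella_palustris, Triticum_tricolor, Vulpes_niger.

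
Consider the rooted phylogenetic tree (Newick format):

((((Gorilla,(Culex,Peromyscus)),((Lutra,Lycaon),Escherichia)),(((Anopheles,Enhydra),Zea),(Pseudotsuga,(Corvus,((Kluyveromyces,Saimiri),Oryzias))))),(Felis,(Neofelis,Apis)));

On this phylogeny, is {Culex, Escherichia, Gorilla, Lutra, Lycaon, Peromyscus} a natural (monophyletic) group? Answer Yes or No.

The most recent common ancestor of these taxa subtends ((Gorilla,(Culex,Peromyscus)),((Lutra,Lycaon),Escherichia)).
That clade has exactly 6 tips — every listed taxon and nothing else — so the group is monophyletic.

Yes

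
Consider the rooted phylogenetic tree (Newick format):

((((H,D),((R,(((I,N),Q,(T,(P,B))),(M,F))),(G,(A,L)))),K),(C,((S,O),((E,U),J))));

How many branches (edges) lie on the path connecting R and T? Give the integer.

5

The MRCA of R and T is the node subtending (R,(((I,N),Q,(T,(P,B))),(M,F))).
From R up to that node: 1 branch. From T up to the same node: 4 branches. Total: 1 + 4 = 5.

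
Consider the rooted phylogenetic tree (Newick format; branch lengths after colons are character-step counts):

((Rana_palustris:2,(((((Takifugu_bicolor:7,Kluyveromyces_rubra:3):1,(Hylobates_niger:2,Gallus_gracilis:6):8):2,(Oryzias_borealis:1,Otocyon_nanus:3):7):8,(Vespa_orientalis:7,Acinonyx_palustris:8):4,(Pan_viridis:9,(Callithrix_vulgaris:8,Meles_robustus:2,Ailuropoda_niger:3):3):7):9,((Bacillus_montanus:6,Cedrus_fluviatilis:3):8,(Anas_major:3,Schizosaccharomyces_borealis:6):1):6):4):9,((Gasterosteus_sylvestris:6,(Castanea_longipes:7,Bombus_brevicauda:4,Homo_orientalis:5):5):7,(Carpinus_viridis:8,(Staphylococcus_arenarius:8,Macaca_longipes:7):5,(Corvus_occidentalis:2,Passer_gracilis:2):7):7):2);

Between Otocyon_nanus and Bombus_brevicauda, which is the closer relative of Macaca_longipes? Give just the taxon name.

Bombus_brevicauda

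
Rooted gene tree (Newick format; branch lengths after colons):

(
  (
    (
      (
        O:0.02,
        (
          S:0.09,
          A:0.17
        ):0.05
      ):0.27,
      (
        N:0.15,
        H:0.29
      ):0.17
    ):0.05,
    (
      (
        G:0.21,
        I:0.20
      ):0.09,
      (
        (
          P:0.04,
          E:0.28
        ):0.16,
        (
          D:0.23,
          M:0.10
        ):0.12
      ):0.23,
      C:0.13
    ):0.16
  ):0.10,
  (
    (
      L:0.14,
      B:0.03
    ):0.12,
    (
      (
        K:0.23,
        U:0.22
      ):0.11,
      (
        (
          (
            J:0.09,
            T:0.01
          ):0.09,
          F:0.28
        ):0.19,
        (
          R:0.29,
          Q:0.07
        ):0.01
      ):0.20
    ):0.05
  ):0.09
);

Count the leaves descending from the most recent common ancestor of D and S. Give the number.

The MRCA of D and S is the node subtending (((O,(S,A)),(N,H)),((G,I),((P,E),(D,M)),C)).
That clade contains 12 terminal taxa: A, C, D, E, G, H, I, M, N, O, P, S.

12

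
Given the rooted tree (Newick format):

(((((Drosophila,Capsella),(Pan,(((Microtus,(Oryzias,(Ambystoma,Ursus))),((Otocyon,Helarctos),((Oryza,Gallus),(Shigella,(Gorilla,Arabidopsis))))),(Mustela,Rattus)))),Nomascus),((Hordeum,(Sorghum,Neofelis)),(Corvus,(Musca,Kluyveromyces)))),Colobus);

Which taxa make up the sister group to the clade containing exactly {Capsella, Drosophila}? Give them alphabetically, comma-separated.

Ambystoma, Arabidopsis, Gallus, Gorilla, Helarctos, Microtus, Mustela, Oryza, Oryzias, Otocyon, Pan, Rattus, Shigella, Ursus

The clade containing exactly {Capsella, Drosophila} attaches to the tree at the node subtending ((Drosophila,Capsella),(Pan,(((Microtus,(Oryzias,(Ambystoma,Ursus))),((Otocyon,Helarctos),((Oryza,Gallus),(Shigella,(Gorilla,Arabidopsis))))),(Mustela,Rattus)))).
The other lineage descending from that same node — the sister group — is (Pan,(((Microtus,(Oryzias,(Ambystoma,Ursus))),((Otocyon,Helarctos),((Oryza,Gallus),(Shigella,(Gorilla,Arabidopsis))))),(Mustela,Rattus))); its 14 tips in alphabetical order are the answer.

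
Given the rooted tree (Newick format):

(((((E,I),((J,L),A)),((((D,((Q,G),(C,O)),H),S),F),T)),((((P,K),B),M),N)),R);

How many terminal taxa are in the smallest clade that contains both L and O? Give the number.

The MRCA of L and O is the node subtending (((E,I),((J,L),A)),((((D,((Q,G),(C,O)),H),S),F),T)).
That clade contains 14 terminal taxa: A, C, D, E, F, G, H, I, J, L, O, Q, S, T.

14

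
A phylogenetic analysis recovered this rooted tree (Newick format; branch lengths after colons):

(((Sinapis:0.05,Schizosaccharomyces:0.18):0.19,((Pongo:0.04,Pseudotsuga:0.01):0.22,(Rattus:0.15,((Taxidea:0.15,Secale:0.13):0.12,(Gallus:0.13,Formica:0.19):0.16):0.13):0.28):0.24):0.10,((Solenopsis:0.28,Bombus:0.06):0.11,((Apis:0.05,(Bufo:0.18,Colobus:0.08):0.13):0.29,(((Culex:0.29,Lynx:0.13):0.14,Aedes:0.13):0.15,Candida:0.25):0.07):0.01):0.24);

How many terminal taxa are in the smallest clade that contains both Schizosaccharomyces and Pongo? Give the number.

9

The MRCA of Schizosaccharomyces and Pongo is the node subtending ((Sinapis,Schizosaccharomyces),((Pongo,Pseudotsuga),(Rattus,((Taxidea,Secale),(Gallus,Formica))))).
That clade contains 9 terminal taxa: Formica, Gallus, Pongo, Pseudotsuga, Rattus, Schizosaccharomyces, Secale, Sinapis, Taxidea.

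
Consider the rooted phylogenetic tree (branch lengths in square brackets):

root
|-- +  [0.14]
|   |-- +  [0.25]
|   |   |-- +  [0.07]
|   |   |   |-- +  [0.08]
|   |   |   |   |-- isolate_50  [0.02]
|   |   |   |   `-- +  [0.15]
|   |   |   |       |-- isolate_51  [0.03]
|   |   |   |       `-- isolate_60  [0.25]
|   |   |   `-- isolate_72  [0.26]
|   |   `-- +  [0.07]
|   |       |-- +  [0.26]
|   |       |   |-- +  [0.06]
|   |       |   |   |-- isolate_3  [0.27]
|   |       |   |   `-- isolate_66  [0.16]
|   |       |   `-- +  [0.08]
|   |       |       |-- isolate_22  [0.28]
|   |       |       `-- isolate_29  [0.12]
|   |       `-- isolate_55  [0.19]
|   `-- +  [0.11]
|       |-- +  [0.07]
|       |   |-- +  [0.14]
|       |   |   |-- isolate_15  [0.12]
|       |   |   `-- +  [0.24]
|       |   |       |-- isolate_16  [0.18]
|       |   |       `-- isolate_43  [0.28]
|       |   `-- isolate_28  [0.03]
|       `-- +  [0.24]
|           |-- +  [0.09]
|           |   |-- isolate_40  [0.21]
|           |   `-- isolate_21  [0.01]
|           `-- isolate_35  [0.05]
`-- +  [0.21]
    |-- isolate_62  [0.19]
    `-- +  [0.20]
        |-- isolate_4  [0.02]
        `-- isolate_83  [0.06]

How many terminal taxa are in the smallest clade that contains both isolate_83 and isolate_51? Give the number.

The MRCA of isolate_83 and isolate_51 is the root, so the clade is the entire tree.
That clade contains 19 terminal taxa: isolate_15, isolate_16, isolate_21, isolate_22, isolate_28, isolate_29, isolate_3, isolate_35, isolate_4, isolate_40, isolate_43, isolate_50, isolate_51, isolate_55, isolate_60, isolate_62, isolate_66, isolate_72, isolate_83.

19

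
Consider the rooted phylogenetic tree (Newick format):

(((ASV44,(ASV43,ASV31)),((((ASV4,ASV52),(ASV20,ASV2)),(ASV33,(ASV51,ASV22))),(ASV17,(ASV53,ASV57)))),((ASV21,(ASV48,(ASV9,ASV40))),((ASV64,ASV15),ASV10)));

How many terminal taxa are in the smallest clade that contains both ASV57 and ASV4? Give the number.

10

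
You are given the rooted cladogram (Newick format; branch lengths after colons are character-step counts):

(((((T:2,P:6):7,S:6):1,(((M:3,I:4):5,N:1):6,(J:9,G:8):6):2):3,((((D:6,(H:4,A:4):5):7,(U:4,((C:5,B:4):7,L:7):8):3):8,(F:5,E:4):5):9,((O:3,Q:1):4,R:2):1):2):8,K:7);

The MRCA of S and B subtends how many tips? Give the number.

The MRCA of S and B is the node subtending ((((T,P),S),(((M,I),N),(J,G))),((((D,(H,A)),(U,((C,B),L))),(F,E)),((O,Q),R))).
That clade contains 20 terminal taxa: A, B, C, D, E, F, G, H, I, J, L, M, N, O, P, Q, R, S, T, U.

20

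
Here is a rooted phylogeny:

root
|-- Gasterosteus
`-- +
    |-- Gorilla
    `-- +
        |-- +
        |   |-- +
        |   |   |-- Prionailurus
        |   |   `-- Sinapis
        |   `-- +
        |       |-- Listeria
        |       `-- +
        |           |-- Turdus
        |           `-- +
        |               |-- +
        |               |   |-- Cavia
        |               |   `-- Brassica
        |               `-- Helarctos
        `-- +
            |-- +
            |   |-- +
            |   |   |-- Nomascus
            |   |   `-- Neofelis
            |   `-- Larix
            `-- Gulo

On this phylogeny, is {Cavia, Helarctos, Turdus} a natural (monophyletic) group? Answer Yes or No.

No

The MRCA of the listed taxa subtends (Turdus,((Cavia,Brassica),Helarctos)).
That clade also contains Brassica, which is not in the proposed group, so the group is not monophyletic.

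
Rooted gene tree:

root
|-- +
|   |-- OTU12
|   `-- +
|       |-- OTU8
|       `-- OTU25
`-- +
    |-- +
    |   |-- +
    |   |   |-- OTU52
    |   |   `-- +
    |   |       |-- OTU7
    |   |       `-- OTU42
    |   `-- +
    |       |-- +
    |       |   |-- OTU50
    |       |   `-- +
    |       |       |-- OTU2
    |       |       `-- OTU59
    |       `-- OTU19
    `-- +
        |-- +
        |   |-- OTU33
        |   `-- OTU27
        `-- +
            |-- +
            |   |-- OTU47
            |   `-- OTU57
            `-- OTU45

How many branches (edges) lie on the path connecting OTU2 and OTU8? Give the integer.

The MRCA of OTU2 and OTU8 is the root of the tree.
From OTU2 up to that node: 6 branches. From OTU8 up to the same node: 3 branches. Total: 6 + 3 = 9.

9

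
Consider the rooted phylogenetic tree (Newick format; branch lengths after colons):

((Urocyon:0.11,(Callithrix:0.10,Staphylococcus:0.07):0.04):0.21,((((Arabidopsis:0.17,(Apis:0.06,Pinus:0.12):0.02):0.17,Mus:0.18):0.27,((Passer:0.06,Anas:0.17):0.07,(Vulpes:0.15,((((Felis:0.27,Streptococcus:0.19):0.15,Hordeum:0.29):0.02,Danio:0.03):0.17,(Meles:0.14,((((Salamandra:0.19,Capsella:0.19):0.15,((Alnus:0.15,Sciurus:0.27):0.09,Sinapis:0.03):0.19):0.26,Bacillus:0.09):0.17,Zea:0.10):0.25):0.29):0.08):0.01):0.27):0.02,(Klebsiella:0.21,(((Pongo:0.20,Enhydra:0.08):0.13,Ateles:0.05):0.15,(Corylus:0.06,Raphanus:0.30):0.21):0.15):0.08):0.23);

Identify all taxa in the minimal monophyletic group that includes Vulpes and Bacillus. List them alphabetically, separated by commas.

Alnus, Bacillus, Capsella, Danio, Felis, Hordeum, Meles, Salamandra, Sciurus, Sinapis, Streptococcus, Vulpes, Zea

Tracing Vulpes: it sits inside (Vulpes,((((Felis,Streptococcus),Hordeum),Danio),(Meles,((((Salamandra,Capsella),((Alnus,Sciurus),Sinapis)),Bacillus),Zea)))).
Tracing Bacillus: it sits inside (((Salamandra,Capsella),((Alnus,Sciurus),Sinapis)),Bacillus).
The smallest clade enclosing both is (Vulpes,((((Felis,Streptococcus),Hordeum),Danio),(Meles,((((Salamandra,Capsella),((Alnus,Sciurus),Sinapis)),Bacillus),Zea)))); the answer is its 13 terminal taxa in alphabetical order.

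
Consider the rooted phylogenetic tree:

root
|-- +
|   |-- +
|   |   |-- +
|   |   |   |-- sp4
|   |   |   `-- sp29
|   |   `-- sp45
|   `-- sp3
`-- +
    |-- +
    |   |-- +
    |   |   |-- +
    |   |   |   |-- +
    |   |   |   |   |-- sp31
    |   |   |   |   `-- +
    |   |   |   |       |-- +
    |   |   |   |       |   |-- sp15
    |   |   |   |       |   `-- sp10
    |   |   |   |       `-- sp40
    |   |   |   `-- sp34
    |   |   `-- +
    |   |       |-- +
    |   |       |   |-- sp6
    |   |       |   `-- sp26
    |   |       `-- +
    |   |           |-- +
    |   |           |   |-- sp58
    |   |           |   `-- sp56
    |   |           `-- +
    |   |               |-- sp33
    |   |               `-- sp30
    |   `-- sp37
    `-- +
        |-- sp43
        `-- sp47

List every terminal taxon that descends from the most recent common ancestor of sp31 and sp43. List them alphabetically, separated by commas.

sp10, sp15, sp26, sp30, sp31, sp33, sp34, sp37, sp40, sp43, sp47, sp56, sp58, sp6

Tracing sp31: it sits inside (sp31,((sp15,sp10),sp40)).
Tracing sp43: it sits inside (sp43,sp47).
The smallest clade enclosing both is (((((sp31,((sp15,sp10),sp40)),sp34),((sp6,sp26),((sp58,sp56),(sp33,sp30)))),sp37),(sp43,sp47)); the answer is its 14 terminal taxa in alphabetical order.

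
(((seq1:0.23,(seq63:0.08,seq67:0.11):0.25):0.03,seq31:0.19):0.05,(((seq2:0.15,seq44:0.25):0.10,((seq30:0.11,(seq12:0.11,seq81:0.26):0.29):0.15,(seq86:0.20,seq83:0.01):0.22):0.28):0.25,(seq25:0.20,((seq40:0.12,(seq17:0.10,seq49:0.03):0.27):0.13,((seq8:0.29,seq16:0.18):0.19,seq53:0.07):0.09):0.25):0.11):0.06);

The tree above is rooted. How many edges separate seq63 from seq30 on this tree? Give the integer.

The MRCA of seq63 and seq30 is the root of the tree.
From seq63 up to that node: 4 branches. From seq30 up to the same node: 5 branches. Total: 4 + 5 = 9.

9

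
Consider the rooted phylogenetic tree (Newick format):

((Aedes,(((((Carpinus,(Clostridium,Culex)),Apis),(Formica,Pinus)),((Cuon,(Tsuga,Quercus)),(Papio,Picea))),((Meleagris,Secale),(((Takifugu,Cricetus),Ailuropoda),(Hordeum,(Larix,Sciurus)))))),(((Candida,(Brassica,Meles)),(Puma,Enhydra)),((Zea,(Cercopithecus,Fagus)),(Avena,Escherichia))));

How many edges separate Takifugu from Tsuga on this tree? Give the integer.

10

The MRCA of Takifugu and Tsuga is the node subtending (((((Carpinus,(Clostridium,Culex)),Apis),(Formica,Pinus)),((Cuon,(Tsuga,Quercus)),(Papio,Picea))),((Meleagris,Secale),(((Takifugu,Cricetus),Ailuropoda),(Hordeum,(Larix,Sciurus))))).
From Takifugu up to that node: 5 branches. From Tsuga up to the same node: 5 branches. Total: 5 + 5 = 10.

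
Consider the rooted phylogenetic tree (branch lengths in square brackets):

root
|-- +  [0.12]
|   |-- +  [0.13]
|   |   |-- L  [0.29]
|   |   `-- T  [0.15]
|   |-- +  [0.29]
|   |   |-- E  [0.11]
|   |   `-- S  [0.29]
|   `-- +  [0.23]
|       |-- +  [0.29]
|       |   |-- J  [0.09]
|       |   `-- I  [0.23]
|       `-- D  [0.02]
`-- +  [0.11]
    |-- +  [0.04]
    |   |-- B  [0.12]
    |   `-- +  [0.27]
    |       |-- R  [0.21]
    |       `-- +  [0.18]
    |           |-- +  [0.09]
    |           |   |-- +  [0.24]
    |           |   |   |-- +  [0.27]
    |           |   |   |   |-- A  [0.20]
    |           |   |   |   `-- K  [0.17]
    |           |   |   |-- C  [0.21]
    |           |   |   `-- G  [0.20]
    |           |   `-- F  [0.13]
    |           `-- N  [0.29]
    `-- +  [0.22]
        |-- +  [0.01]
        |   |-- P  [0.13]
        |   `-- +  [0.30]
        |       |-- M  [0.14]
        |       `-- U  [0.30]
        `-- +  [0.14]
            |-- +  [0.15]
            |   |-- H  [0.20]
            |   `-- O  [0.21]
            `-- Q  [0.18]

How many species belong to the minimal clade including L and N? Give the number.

The MRCA of L and N is the root, so the clade is the entire tree.
That clade contains 21 terminal taxa: A, B, C, D, E, F, G, H, I, J, K, L, M, N, O, P, Q, R, S, T, U.

21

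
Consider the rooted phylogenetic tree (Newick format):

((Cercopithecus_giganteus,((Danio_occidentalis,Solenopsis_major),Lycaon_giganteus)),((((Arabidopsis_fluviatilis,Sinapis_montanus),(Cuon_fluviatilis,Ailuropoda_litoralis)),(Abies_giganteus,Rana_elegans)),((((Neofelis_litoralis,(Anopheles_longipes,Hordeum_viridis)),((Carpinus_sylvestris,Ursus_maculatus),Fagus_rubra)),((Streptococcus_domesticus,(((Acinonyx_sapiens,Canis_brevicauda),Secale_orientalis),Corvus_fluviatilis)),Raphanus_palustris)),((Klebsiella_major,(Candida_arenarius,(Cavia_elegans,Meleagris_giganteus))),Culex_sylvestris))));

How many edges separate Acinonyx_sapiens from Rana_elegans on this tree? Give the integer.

11

The MRCA of Acinonyx_sapiens and Rana_elegans is the node subtending ((((Arabidopsis_fluviatilis,Sinapis_montanus),(Cuon_fluviatilis,Ailuropoda_litoralis)),(Abies_giganteus,Rana_elegans)),((((Neofelis_litoralis,(Anopheles_longipes,Hordeum_viridis)),((Carpinus_sylvestris,Ursus_maculatus),Fagus_rubra)),((Streptococcus_domesticus,(((Acinonyx_sapiens,Canis_brevicauda),Secale_orientalis),Corvus_fluviatilis)),Raphanus_palustris)),((Klebsiella_major,(Candida_arenarius,(Cavia_elegans,Meleagris_giganteus))),Culex_sylvestris))).
From Acinonyx_sapiens up to that node: 8 branches. From Rana_elegans up to the same node: 3 branches. Total: 8 + 3 = 11.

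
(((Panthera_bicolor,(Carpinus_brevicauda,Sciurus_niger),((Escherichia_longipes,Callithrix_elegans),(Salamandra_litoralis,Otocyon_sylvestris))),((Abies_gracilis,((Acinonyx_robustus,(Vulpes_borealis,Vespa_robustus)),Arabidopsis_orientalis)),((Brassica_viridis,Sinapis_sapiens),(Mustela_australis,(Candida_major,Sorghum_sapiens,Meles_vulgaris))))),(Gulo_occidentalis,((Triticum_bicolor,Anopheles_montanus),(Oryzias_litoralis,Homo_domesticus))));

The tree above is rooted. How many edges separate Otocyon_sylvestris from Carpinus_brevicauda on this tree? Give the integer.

5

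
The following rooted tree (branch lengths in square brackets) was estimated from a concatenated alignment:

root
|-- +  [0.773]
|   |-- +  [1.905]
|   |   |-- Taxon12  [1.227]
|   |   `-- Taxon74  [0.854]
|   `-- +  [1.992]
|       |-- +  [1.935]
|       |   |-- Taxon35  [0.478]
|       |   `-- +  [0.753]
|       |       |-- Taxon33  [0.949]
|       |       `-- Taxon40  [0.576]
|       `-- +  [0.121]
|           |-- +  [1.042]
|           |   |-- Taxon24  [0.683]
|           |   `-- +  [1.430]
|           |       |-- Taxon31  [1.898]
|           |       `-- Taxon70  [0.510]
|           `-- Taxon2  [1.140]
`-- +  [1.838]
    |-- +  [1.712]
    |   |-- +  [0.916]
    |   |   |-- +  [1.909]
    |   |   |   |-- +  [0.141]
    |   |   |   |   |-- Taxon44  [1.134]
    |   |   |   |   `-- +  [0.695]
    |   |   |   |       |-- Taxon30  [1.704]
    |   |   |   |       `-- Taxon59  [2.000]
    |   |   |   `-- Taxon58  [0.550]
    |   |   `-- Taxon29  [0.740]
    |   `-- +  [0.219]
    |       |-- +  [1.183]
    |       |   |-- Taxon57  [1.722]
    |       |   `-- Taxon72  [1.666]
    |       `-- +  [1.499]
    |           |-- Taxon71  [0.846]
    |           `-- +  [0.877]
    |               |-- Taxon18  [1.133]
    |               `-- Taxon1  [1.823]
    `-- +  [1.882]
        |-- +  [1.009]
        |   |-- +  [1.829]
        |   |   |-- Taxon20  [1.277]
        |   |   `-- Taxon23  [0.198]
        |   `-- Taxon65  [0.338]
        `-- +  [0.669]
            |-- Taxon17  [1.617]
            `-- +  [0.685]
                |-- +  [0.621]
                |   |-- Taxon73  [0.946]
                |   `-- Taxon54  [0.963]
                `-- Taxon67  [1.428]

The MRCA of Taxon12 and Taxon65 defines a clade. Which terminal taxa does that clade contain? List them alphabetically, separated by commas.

Tracing Taxon12: it sits inside (Taxon12,Taxon74).
Tracing Taxon65: it sits inside ((Taxon20,Taxon23),Taxon65).
The smallest clade enclosing both is the whole tree (their MRCA is the root), so the answer is all 26 tips in alphabetical order.

Taxon1, Taxon12, Taxon17, Taxon18, Taxon2, Taxon20, Taxon23, Taxon24, Taxon29, Taxon30, Taxon31, Taxon33, Taxon35, Taxon40, Taxon44, Taxon54, Taxon57, Taxon58, Taxon59, Taxon65, Taxon67, Taxon70, Taxon71, Taxon72, Taxon73, Taxon74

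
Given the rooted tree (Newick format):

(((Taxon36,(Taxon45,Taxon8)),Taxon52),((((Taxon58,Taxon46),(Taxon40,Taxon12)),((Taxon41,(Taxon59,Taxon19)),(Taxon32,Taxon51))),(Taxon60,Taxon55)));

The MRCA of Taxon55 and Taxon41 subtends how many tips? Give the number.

11

The MRCA of Taxon55 and Taxon41 is the node subtending ((((Taxon58,Taxon46),(Taxon40,Taxon12)),((Taxon41,(Taxon59,Taxon19)),(Taxon32,Taxon51))),(Taxon60,Taxon55)).
That clade contains 11 terminal taxa: Taxon12, Taxon19, Taxon32, Taxon40, Taxon41, Taxon46, Taxon51, Taxon55, Taxon58, Taxon59, Taxon60.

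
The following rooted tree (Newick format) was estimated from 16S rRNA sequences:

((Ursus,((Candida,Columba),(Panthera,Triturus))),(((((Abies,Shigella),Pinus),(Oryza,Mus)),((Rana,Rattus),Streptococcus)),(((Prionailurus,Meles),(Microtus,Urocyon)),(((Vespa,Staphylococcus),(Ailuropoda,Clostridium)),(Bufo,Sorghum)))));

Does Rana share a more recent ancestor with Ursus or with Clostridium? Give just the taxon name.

The MRCA of Rana and Clostridium subtends (((((Abies,Shigella),Pinus),(Oryza,Mus)),((Rana,Rattus),Streptococcus)),(((Prionailurus,Meles),(Microtus,Urocyon)),(((Vespa,Staphylococcus),(Ailuropoda,Clostridium)),(Bufo,Sorghum)))) (18 taxa).
The MRCA of Rana and Ursus is the root, subtending the entire tree (23 taxa).
The first is nested inside the second, so Rana shares a more recent common ancestor with Clostridium.

Clostridium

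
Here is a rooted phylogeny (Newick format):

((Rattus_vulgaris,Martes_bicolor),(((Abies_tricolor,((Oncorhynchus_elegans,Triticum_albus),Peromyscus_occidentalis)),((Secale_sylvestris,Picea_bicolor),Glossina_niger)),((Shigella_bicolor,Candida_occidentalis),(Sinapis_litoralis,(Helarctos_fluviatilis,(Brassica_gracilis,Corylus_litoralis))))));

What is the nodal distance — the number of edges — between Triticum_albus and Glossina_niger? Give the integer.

6

The MRCA of Triticum_albus and Glossina_niger is the node subtending ((Abies_tricolor,((Oncorhynchus_elegans,Triticum_albus),Peromyscus_occidentalis)),((Secale_sylvestris,Picea_bicolor),Glossina_niger)).
From Triticum_albus up to that node: 4 branches. From Glossina_niger up to the same node: 2 branches. Total: 4 + 2 = 6.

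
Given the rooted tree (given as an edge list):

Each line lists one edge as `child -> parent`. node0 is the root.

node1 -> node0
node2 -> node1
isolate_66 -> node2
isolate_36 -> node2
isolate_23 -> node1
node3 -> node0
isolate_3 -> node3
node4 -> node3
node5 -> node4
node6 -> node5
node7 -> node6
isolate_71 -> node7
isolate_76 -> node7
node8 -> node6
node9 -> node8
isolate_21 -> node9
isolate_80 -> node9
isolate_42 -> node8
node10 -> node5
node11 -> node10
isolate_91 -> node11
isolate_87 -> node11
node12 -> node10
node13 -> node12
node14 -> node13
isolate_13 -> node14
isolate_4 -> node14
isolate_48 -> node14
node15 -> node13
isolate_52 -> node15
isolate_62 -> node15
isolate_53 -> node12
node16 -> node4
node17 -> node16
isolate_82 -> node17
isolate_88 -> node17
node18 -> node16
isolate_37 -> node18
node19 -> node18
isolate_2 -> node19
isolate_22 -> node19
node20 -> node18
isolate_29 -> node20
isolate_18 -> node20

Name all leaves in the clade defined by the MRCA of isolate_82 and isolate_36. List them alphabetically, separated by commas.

Tracing isolate_82: it sits inside (isolate_82,isolate_88).
Tracing isolate_36: it sits inside (isolate_66,isolate_36).
The smallest clade enclosing both is the whole tree (their MRCA is the root), so the answer is all 24 tips in alphabetical order.

isolate_13, isolate_18, isolate_2, isolate_21, isolate_22, isolate_23, isolate_29, isolate_3, isolate_36, isolate_37, isolate_4, isolate_42, isolate_48, isolate_52, isolate_53, isolate_62, isolate_66, isolate_71, isolate_76, isolate_80, isolate_82, isolate_87, isolate_88, isolate_91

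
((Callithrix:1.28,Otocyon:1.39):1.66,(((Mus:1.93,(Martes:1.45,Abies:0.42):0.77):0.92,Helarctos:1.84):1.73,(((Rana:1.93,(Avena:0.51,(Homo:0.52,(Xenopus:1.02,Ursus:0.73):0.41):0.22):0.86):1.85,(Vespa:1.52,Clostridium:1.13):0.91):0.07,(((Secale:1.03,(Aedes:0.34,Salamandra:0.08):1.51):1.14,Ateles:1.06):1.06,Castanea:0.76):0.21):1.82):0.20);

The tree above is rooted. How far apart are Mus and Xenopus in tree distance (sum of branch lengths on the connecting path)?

10.83

The path runs Mus → … → MRCA → … → Xenopus; the MRCA is the node subtending (((Mus,(Martes,Abies)),Helarctos),(((Rana,(Avena,(Homo,(Xenopus,Ursus)))),(Vespa,Clostridium)),(((Secale,(Aedes,Salamandra)),Ateles),Castanea))).
Branch lengths along that path: 1.93 + 0.92 + 1.73 + 1.82 + 0.07 + 1.85 + 0.86 + 0.22 + 0.41 + 1.02 = 10.83.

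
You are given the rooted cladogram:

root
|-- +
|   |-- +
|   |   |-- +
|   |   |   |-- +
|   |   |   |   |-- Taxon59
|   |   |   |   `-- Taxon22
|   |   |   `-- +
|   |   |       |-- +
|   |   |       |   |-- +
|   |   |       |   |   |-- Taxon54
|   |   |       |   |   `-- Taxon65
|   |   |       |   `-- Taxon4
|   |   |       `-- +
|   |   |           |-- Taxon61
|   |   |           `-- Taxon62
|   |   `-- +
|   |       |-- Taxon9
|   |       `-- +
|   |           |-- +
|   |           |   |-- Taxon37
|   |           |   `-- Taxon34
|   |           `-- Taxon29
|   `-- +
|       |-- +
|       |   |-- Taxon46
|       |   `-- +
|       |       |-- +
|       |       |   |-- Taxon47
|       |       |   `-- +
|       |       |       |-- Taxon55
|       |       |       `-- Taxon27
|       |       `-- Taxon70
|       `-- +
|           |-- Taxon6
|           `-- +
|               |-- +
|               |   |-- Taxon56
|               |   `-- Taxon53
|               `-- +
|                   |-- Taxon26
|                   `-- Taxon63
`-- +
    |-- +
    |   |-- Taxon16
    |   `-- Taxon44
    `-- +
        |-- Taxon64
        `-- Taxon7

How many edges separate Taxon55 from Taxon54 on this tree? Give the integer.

The MRCA of Taxon55 and Taxon54 is the node subtending ((((Taxon59,Taxon22),(((Taxon54,Taxon65),Taxon4),(Taxon61,Taxon62))),(Taxon9,((Taxon37,Taxon34),Taxon29))),((Taxon46,((Taxon47,(Taxon55,Taxon27)),Taxon70)),(Taxon6,((Taxon56,Taxon53),(Taxon26,Taxon63))))).
From Taxon55 up to that node: 6 branches. From Taxon54 up to the same node: 6 branches. Total: 6 + 6 = 12.

12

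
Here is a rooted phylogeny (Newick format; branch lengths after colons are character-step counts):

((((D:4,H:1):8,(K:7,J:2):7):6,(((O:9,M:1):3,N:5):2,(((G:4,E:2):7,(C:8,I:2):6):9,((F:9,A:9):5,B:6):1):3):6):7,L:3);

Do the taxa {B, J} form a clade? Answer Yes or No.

The MRCA of the listed taxa subtends (((D,H),(K,J)),(((O,M),N),(((G,E),(C,I)),((F,A),B)))).
That clade also contains A, C, D, E, F, G, H, I, K, M, N, O, which are not in the proposed group, so the group is not monophyletic.

No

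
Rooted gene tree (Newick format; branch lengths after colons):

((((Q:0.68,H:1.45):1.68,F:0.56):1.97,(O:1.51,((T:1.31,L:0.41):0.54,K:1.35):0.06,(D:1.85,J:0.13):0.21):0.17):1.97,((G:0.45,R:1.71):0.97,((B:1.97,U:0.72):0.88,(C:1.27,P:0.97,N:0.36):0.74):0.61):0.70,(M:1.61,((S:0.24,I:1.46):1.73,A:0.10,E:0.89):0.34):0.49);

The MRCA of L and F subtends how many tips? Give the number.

9

The MRCA of L and F is the node subtending (((Q,H),F),(O,((T,L),K),(D,J))).
That clade contains 9 terminal taxa: D, F, H, J, K, L, O, Q, T.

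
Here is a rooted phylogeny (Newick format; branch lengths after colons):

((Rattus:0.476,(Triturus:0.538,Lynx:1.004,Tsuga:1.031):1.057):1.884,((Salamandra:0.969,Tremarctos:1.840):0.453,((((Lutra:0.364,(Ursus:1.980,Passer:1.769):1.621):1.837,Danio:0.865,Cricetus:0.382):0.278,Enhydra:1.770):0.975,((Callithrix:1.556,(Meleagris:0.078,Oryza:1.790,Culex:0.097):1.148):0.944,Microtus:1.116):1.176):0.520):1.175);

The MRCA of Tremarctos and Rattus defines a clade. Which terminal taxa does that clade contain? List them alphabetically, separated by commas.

Callithrix, Cricetus, Culex, Danio, Enhydra, Lutra, Lynx, Meleagris, Microtus, Oryza, Passer, Rattus, Salamandra, Tremarctos, Triturus, Tsuga, Ursus

Tracing Tremarctos: it sits inside (Salamandra,Tremarctos).
Tracing Rattus: it sits inside (Rattus,(Triturus,Lynx,Tsuga)).
The smallest clade enclosing both is the whole tree (their MRCA is the root), so the answer is all 17 tips in alphabetical order.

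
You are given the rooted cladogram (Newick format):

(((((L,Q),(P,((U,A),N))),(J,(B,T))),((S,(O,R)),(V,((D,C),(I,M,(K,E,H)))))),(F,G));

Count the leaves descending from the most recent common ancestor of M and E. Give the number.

5

The MRCA of M and E is the node subtending (I,M,(K,E,H)).
That clade contains 5 terminal taxa: E, H, I, K, M.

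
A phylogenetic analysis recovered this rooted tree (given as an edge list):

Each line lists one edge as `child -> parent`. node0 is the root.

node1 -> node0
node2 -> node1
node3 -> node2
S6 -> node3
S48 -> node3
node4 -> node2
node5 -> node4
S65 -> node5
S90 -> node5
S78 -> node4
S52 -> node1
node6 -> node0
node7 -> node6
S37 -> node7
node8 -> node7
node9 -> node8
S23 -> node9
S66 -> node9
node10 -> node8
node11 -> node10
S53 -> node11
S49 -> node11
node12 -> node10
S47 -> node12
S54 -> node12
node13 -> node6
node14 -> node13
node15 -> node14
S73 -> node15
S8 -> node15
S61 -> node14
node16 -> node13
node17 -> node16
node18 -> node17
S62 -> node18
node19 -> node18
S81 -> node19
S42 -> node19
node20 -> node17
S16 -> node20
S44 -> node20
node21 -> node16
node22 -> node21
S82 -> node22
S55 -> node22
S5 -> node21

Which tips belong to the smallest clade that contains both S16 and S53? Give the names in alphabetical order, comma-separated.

S16, S23, S37, S42, S44, S47, S49, S5, S53, S54, S55, S61, S62, S66, S73, S8, S81, S82

Tracing S16: it sits inside (S16,S44).
Tracing S53: it sits inside (S53,S49).
The smallest clade enclosing both is ((S37,((S23,S66),((S53,S49),(S47,S54)))),(((S73,S8),S61),(((S62,(S81,S42)),(S16,S44)),((S82,S55),S5)))); the answer is its 18 terminal taxa in alphabetical order.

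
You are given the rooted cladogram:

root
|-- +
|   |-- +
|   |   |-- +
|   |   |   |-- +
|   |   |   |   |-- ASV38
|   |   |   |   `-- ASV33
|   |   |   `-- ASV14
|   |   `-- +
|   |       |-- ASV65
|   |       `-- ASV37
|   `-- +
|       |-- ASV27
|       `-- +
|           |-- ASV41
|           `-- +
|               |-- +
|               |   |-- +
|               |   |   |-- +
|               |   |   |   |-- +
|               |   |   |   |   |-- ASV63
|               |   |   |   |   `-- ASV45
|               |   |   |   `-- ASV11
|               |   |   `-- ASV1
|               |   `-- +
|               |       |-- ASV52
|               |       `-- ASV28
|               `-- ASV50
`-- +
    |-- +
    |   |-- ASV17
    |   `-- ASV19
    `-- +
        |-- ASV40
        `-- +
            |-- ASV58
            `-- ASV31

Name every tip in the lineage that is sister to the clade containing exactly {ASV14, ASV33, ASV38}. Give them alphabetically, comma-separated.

The clade containing exactly {ASV14, ASV33, ASV38} attaches to the tree at the node subtending (((ASV38,ASV33),ASV14),(ASV65,ASV37)).
The other lineage descending from that same node — the sister group — is (ASV65,ASV37); its 2 tips in alphabetical order are the answer.

ASV37, ASV65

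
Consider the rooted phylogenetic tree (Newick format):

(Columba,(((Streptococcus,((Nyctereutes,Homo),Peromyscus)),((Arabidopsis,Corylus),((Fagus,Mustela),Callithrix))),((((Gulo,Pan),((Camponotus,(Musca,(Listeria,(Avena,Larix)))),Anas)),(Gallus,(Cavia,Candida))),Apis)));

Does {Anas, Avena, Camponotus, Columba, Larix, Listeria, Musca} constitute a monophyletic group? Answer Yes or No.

The MRCA of the listed taxa is the root, so the smallest clade containing them is the whole tree.
That clade also contains Apis, Arabidopsis, Callithrix, Candida, Cavia, Corylus, Fagus, Gallus, Gulo, Homo, Mustela, Nyctereutes, Pan, Peromyscus, Streptococcus, which are not in the proposed group, so the group is not monophyletic.

No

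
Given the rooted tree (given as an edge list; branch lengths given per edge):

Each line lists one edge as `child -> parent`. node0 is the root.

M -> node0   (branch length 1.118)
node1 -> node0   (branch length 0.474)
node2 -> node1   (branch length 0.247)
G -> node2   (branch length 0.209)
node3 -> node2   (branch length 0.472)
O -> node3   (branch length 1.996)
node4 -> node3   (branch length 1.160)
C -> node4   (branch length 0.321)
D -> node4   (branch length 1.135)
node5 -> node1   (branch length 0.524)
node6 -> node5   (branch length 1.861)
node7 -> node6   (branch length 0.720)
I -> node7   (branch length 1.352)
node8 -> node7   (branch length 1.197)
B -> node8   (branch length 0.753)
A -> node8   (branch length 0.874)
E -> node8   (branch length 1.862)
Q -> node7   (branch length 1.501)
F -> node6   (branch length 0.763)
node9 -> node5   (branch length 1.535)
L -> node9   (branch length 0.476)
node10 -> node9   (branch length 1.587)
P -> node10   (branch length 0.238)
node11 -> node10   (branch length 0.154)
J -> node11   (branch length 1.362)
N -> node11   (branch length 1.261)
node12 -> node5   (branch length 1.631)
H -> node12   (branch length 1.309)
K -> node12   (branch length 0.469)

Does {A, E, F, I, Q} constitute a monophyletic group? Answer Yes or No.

No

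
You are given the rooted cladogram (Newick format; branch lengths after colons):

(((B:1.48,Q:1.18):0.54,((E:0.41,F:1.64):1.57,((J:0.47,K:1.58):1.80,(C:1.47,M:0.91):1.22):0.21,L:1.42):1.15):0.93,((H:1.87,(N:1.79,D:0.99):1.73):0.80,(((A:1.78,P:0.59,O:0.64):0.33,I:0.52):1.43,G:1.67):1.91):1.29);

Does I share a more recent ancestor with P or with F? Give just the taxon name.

The MRCA of I and P subtends ((A,P,O),I) (4 taxa).
The MRCA of I and F is the root, subtending the entire tree (17 taxa).
The first is nested inside the second, so I shares a more recent common ancestor with P.

P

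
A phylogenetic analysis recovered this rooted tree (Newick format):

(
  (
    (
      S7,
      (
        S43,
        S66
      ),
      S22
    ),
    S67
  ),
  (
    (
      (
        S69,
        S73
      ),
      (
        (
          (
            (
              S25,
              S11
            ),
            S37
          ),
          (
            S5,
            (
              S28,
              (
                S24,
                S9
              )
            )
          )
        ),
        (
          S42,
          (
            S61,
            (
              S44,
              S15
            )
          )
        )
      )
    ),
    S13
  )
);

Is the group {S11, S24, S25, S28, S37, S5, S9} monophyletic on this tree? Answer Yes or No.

Yes

The most recent common ancestor of these taxa subtends (((S25,S11),S37),(S5,(S28,(S24,S9)))).
That clade has exactly 7 tips — every listed taxon and nothing else — so the group is monophyletic.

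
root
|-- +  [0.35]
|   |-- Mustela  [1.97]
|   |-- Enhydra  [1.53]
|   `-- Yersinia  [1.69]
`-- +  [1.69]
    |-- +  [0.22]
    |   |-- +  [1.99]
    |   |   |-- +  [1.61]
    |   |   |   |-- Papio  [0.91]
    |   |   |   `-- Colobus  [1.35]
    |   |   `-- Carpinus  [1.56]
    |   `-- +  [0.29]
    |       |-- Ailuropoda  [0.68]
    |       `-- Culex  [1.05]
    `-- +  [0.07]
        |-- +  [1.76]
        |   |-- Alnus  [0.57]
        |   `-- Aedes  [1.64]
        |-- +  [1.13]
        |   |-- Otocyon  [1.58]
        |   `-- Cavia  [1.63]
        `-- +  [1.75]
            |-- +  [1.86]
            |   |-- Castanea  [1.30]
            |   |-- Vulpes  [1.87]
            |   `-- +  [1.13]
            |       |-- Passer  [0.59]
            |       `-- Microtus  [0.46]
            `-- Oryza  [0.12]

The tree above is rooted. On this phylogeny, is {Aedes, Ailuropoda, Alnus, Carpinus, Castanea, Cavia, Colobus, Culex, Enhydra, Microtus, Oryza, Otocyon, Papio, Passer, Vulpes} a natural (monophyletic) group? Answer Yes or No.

No

The MRCA of the listed taxa is the root, so the smallest clade containing them is the whole tree.
That clade also contains Mustela, Yersinia, which are not in the proposed group, so the group is not monophyletic.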